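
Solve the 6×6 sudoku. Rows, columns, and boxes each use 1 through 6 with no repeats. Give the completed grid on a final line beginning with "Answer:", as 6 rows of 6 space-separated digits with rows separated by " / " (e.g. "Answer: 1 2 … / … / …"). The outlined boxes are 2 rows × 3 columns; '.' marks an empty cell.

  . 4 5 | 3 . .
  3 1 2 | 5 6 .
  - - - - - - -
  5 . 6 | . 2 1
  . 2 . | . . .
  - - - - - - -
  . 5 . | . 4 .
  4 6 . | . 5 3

Step 1. [r4c3∈{1,3,4}] r4c3 is the only open cell in col 3 admitting 4 ⇒ r4c3=4.
Step 2. [r5c1∈{1,2}] r5c1 is the only open cell in col 1 admitting 2, so r5c1=2.
Step 3. [r5c6∈{6}] only 6 remains possible at r5c6. So r5c6=6.
Step 4. [r6c3∈{1}] r6c3 has the single candidate 1. So r6c3=1.
Step 5. [r5c4∈{1}] r5c4's peers cover all but 1. So r5c4=1.
Step 6. [r3c2∈{3}] nothing but 3 survives at r3c2, so r3c2=3.
Step 7. [r1c1∈{6}] r1c1's peers cover all but 6. So r1c1=6.
Step 8. [r3c4∈{4}] r3c4's peers cover all but 4, so r3c4=4.
Step 9. [r5c3∈{3}] r5c3 is down to just 3, so r5c3=3.
Step 10. [r1c6∈{2}] r1c6 is down to just 2. So r1c6=2.
Step 11. [r2c6∈{4}] only 4 remains possible at r2c6, so r2c6=4.
Step 12. [r4c6∈{5}] r4c6 has the single candidate 5, so r4c6=5.
Step 13. [r4c5∈{3}] r4c5's peers cover all but 3, so r4c5=3.
Step 14. [r6c4∈{2}] r6c4 is down to just 2, so r6c4=2.
Step 15. [r4c4∈{6}] only 6 remains possible at r4c4. So r4c4=6.
Step 16. [r4c1∈{1}] r4c1's peers cover all but 1. So r4c1=1.
Step 17. [r1c5∈{1}] only 1 remains possible at r1c5, so r1c5=1.

Answer: 6 4 5 3 1 2 / 3 1 2 5 6 4 / 5 3 6 4 2 1 / 1 2 4 6 3 5 / 2 5 3 1 4 6 / 4 6 1 2 5 3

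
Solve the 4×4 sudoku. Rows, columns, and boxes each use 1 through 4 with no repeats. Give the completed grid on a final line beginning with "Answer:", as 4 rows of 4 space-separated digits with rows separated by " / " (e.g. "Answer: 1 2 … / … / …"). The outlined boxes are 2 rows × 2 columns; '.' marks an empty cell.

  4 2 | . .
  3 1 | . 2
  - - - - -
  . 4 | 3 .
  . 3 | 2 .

Step 1. [r3c4∈{1}] only 1 remains possible at r3c4 ⇒ r3c4=1.
Step 2. [r4c1∈{1}] r4c1's peers cover all but 1 ⇒ r4c1=1.
Step 3. [r1c4∈{3}] only 3 remains possible at r1c4 ⇒ r1c4=3.
Step 4. [r4c4∈{4}] r4c4's peers cover all but 4 ⇒ r4c4=4.
Step 5. [r1c3∈{1}] nothing but 1 survives at r1c3 ⇒ r1c3=1.
Step 6. [r3c1∈{2}] r3c1's peers cover all but 2 ⇒ r3c1=2.
Step 7. [r2c3∈{4}] r2c3 is down to just 4 ⇒ r2c3=4.

Answer: 4 2 1 3 / 3 1 4 2 / 2 4 3 1 / 1 3 2 4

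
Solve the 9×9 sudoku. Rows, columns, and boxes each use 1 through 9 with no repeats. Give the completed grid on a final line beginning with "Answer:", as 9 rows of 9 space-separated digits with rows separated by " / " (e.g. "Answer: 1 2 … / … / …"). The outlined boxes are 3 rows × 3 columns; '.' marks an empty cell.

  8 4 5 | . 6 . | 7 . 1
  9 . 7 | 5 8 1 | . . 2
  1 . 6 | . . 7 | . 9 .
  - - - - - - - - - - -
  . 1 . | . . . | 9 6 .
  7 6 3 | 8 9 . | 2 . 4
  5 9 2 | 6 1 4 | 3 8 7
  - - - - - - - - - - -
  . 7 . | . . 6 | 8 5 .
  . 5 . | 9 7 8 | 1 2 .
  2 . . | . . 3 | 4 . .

Step 1. [r8c3∈{4}] only 4 remains possible at r8c3, so r8c3=4.
Step 2. [r1c8∈{3}] r1c8 has the single candidate 3, so r1c8=3.
Step 3. [r1c4∈{2}] nothing but 2 survives at r1c4 ⇒ r1c4=2.
Step 4. [r4c9∈{5}] r4c9 has the single candidate 5 ⇒ r4c9=5.
Step 5. [r8c1∈{3,6}] across col 1, 6 lands solely at r8c1 ⇒ r8c1=6.
Step 6. [r9c4∈{1}] r9c4 has the single candidate 1, so r9c4=1.
Step 7. [r7c5∈{2,4}] 2 has one home in row 7: r7c5, so r7c5=2.
Step 8. [r3c5∈{3,4}] 4 has one home in col 5: r3c5, so r3c5=4.
Step 9. [r3c4∈{3}] r3c4 is down to just 3 ⇒ r3c4=3.
Step 10. [r9c9∈{6,9}] r9c9 is the only open cell in row 9 admitting 6 ⇒ r9c9=6.
Step 11. [r7c9∈{3,9}] col 9 places 9 nowhere but r7c9. So r7c9=9.
Step 12. [r4c3∈{8}] r4c3's peers cover all but 8. So r4c3=8.
Step 13. [r8c9∈{3}] r8c9's peers cover all but 3, so r8c9=3.
Step 14. [r3c7∈{5}] only 5 remains possible at r3c7 ⇒ r3c7=5.
Step 15. [r5c6∈{5}] r5c6 has the single candidate 5 ⇒ r5c6=5.
Step 16. [r4c4∈{7}] r4c4 is down to just 7, so r4c4=7.
Step 17. [r2c7∈{6}] r2c7 has the single candidate 6. So r2c7=6.
Step 18. [r7c3∈{1}] r7c3's peers cover all but 1. So r7c3=1.
Step 19. [r7c4∈{4}] nothing but 4 survives at r7c4, so r7c4=4.
Step 20. [r4c1∈{4}] r4c1's peers cover all but 4. So r4c1=4.
Step 21. [r9c2∈{8}] r9c2 is down to just 8. So r9c2=8.
Step 22. [r3c9∈{8}] nothing but 8 survives at r3c9, so r3c9=8.
Step 23. [r7c1∈{3}] r7c1 is down to just 3, so r7c1=3.
Step 24. [r2c8∈{4}] r2c8's peers cover all but 4. So r2c8=4.
Step 25. [r4c5∈{3}] r4c5 is down to just 3, so r4c5=3.
Step 26. [r3c2∈{2}] r3c2 is down to just 2 ⇒ r3c2=2.
Step 27. [r2c2∈{3}] r2c2 is down to just 3. So r2c2=3.
Step 28. [r4c6∈{2}] r4c6 has the single candidate 2 ⇒ r4c6=2.
Step 29. [r9c3∈{9}] only 9 remains possible at r9c3. So r9c3=9.
Step 30. [r5c8∈{1}] r5c8's peers cover all but 1. So r5c8=1.
Step 31. [r9c8∈{7}] r9c8 is down to just 7, so r9c8=7.
Step 32. [r1c6∈{9}] r1c6's peers cover all but 9. So r1c6=9.
Step 33. [r9c5∈{5}] r9c5's peers cover all but 5, so r9c5=5.

Answer: 8 4 5 2 6 9 7 3 1 / 9 3 7 5 8 1 6 4 2 / 1 2 6 3 4 7 5 9 8 / 4 1 8 7 3 2 9 6 5 / 7 6 3 8 9 5 2 1 4 / 5 9 2 6 1 4 3 8 7 / 3 7 1 4 2 6 8 5 9 / 6 5 4 9 7 8 1 2 3 / 2 8 9 1 5 3 4 7 6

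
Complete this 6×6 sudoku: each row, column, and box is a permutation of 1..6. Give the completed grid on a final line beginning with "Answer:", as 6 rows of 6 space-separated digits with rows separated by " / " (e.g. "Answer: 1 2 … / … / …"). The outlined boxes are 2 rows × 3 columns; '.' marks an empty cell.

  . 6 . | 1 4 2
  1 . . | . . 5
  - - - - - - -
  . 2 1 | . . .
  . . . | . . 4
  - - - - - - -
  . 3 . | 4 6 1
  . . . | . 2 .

Step 1. [r4c2∈{5}] r4c2 is down to just 5. So r4c2=5.
Step 2. [r6c4∈{3,5}] across box 6, 5 lands solely at r6c4 ⇒ r6c4=5.
Step 3. [r2c5∈{3}] r2c5 has the single candidate 3. So r2c5=3.
Step 4. [r3c6∈{3,6}] across col 6, 6 lands solely at r3c6 ⇒ r3c6=6.
Step 5. [r3c4∈{3}] r3c4 is down to just 3 ⇒ r3c4=3.
Step 6. [r2c2∈{4}] only 4 remains possible at r2c2. So r2c2=4.
Step 7. [r5c1∈{2,5}] in col 1, 2 fits only at r5c1 ⇒ r5c1=2.
Step 8. [r1c1∈{3,5}] across col 1, 5 lands solely at r1c1, so r1c1=5.
Step 9. [r6c3∈{4,6}] in col 3, 4 fits only at r6c3, so r6c3=4.
Step 10. [r4c1∈{3,6}] in col 1, 3 fits only at r4c1 ⇒ r4c1=3.
Step 11. [r3c1∈{4}] nothing but 4 survives at r3c1 ⇒ r3c1=4.
Step 12. [r2c3∈{2}] r2c3's peers cover all but 2. So r2c3=2.
Step 13. [r4c4∈{2}] nothing but 2 survives at r4c4, so r4c4=2.
Step 14. [r5c3∈{5}] r5c3's peers cover all but 5, so r5c3=5.
Step 15. [r1c3∈{3}] nothing but 3 survives at r1c3, so r1c3=3.
Step 16. [r6c6∈{3}] nothing but 3 survives at r6c6, so r6c6=3.
Step 17. [r2c4∈{6}] r2c4 is down to just 6, so r2c4=6.
Step 18. [r6c1∈{6}] r6c1's peers cover all but 6, so r6c1=6.
Step 19. [r6c2∈{1}] nothing but 1 survives at r6c2, so r6c2=1.
Step 20. [r3c5∈{5}] only 5 remains possible at r3c5, so r3c5=5.
Step 21. [r4c5∈{1}] r4c5 has the single candidate 1, so r4c5=1.
Step 22. [r4c3∈{6}] r4c3's peers cover all but 6 ⇒ r4c3=6.

Answer: 5 6 3 1 4 2 / 1 4 2 6 3 5 / 4 2 1 3 5 6 / 3 5 6 2 1 4 / 2 3 5 4 6 1 / 6 1 4 5 2 3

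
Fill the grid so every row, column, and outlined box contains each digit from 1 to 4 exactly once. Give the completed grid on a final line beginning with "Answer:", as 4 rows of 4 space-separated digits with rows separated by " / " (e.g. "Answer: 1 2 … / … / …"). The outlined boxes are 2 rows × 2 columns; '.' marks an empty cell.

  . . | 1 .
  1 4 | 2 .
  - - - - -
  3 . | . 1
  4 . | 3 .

Step 1. [r3c2∈{2}] only 2 remains possible at r3c2. So r3c2=2.
Step 2. [r2c4∈{3}] nothing but 3 survives at r2c4 ⇒ r2c4=3.
Step 3. [r4c4∈{2}] nothing but 2 survives at r4c4. So r4c4=2.
Step 4. [r3c3∈{4}] nothing but 4 survives at r3c3, so r3c3=4.
Step 5. [r1c4∈{4}] r1c4 is down to just 4 ⇒ r1c4=4.
Step 6. [r4c2∈{1}] r4c2's peers cover all but 1, so r4c2=1.
Step 7. [r1c1∈{2}] r1c1's peers cover all but 2, so r1c1=2.
Step 8. [r1c2∈{3}] r1c2's peers cover all but 3. So r1c2=3.

Answer: 2 3 1 4 / 1 4 2 3 / 3 2 4 1 / 4 1 3 2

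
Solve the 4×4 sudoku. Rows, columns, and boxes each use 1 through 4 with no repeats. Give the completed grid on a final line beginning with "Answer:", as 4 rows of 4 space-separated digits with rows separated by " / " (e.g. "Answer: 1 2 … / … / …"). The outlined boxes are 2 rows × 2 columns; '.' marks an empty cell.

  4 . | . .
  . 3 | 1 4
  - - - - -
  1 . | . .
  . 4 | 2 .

Step 1. [r3c4∈{3}] only 3 remains possible at r3c4 ⇒ r3c4=3.
Step 2. [r2c1∈{2}] r2c1's peers cover all but 2 ⇒ r2c1=2.
Step 3. [r4c1∈{3}] r4c1 has the single candidate 3, so r4c1=3.
Step 4. [r3c3∈{4}] r3c3's peers cover all but 4. So r3c3=4.
Step 5. [r1c3∈{3}] only 3 remains possible at r1c3, so r1c3=3.
Step 6. [r1c2∈{1}] only 1 remains possible at r1c2. So r1c2=1.
Step 7. [r1c4∈{2}] nothing but 2 survives at r1c4 ⇒ r1c4=2.
Step 8. [r4c4∈{1}] nothing but 1 survives at r4c4, so r4c4=1.
Step 9. [r3c2∈{2}] only 2 remains possible at r3c2, so r3c2=2.

Answer: 4 1 3 2 / 2 3 1 4 / 1 2 4 3 / 3 4 2 1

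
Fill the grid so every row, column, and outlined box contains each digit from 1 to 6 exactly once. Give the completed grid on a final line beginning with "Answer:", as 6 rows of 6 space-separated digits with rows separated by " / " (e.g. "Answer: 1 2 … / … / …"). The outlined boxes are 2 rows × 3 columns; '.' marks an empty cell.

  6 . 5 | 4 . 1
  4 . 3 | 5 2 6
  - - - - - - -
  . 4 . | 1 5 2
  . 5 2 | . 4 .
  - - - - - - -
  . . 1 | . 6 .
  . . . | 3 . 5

Step 1. [r6c1∈{2}] nothing but 2 survives at r6c1. So r6c1=2.
Step 2. [r3c1∈{3}] r3c1 is down to just 3, so r3c1=3.
Step 3. [r6c2∈{6}] nothing but 6 survives at r6c2, so r6c2=6.
Step 4. [r1c5∈{3}] nothing but 3 survives at r1c5. So r1c5=3.
Step 5. [r4c6∈{3}] nothing but 3 survives at r4c6. So r4c6=3.
Step 6. [r5c1∈{5}] r5c1 has the single candidate 5. So r5c1=5.
Step 7. [r3c3∈{6}] r3c3's peers cover all but 6, so r3c3=6.
Step 8. [r6c5∈{1}] r6c5 has the single candidate 1 ⇒ r6c5=1.
Step 9. [r5c6∈{4}] nothing but 4 survives at r5c6 ⇒ r5c6=4.
Step 10. [r2c2∈{1}] r2c2 has the single candidate 1, so r2c2=1.
Step 11. [r5c2∈{3}] r5c2 is down to just 3 ⇒ r5c2=3.
Step 12. [r4c4∈{6}] r4c4 has the single candidate 6. So r4c4=6.
Step 13. [r1c2∈{2}] r1c2 has the single candidate 2. So r1c2=2.
Step 14. [r6c3∈{4}] r6c3's peers cover all but 4, so r6c3=4.
Step 15. [r5c4∈{2}] nothing but 2 survives at r5c4, so r5c4=2.
Step 16. [r4c1∈{1}] r4c1 is down to just 1 ⇒ r4c1=1.

Answer: 6 2 5 4 3 1 / 4 1 3 5 2 6 / 3 4 6 1 5 2 / 1 5 2 6 4 3 / 5 3 1 2 6 4 / 2 6 4 3 1 5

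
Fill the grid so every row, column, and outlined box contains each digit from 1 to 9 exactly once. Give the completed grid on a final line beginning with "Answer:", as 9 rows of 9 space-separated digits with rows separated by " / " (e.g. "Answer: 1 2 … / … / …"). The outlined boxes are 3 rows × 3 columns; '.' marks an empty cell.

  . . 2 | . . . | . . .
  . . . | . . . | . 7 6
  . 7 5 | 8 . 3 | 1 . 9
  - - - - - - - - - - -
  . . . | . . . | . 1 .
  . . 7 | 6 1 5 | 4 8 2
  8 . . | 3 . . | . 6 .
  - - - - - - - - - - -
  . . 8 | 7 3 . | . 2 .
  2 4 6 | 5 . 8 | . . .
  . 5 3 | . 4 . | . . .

Step 1. [r8c5∈{9}] only 9 remains possible at r8c5. So r8c5=9.
Step 2. [r3c5∈{2,6}] in row 3, 2 fits only at r3c5, so r3c5=2.
Step 3. [r6c5∈{7}] r6c5 is down to just 7. So r6c5=7.
Step 4. [r1c8∈{3,4,5}] in col 8, 5 fits only at r1c8. So r1c8=5.
Step 5. [r4c1∈{3,4,5,6,9}] across col 1, 5 lands solely at r4c1. So r4c1=5.
Step 6. [r8c9∈{1,3,7}] across row 8, 1 lands solely at r8c9, so r8c9=1.
Step 7. [r8c7∈{3,7}] row 8 places 7 nowhere but r8c7. So r8c7=7.
Step 8. [r4c2∈{2,3,6,9}] row 4 places 6 nowhere but r4c2, so r4c2=6.
Step 9. [r1c6∈{1,4,6,7,9}] 7 has one home in row 1: r1c6. So r1c6=7.
Step 10. [r9c8∈{9}] nothing but 9 survives at r9c8. So r9c8=9.
Step 11. [r6c2∈{1,2,9}] 2 has one home in col 2: r6c2 ⇒ r6c2=2.
Step 12. [r6c3∈{1,4,9}] in row 6, 1 fits only at r6c3, so r6c3=1.
Step 13. [r4c3∈{4,9}] across box 4, 4 lands solely at r4c3. So r4c3=4.
Step 14. [r2c3∈{9}] r2c3's peers cover all but 9 ⇒ r2c3=9.
Step 15. [r1c4∈{1,4,9}] r1c4 is the only open cell in row 1 admitting 9, so r1c4=9.
Step 16. [r2c4∈{1,4}] in col 4, 4 fits only at r2c4. So r2c4=4.
Step 17. [r9c4∈{1,2}] across col 4, 1 lands solely at r9c4 ⇒ r9c4=1.
Step 18. [r2c6∈{1}] r2c6 is down to just 1. So r2c6=1.
Step 19. [r2c1∈{3}] only 3 remains possible at r2c1. So r2c1=3.
Step 20. [r5c1∈{9}] only 9 remains possible at r5c1. So r5c1=9.
Step 21. [r3c8∈{4}] nothing but 4 survives at r3c8. So r3c8=4.
Step 22. [r9c6∈{2,6}] r9c6 is the only open cell in row 9 admitting 2 ⇒ r9c6=2.
Step 23. [r9c7∈{6,8}] row 9 places 6 nowhere but r9c7 ⇒ r9c7=6.
Step 24. [r4c6∈{9}] r4c6 is down to just 9 ⇒ r4c6=9.
Step 25. [r6c9∈{5}] r6c9 has the single candidate 5. So r6c9=5.
Step 26. [r7c1∈{1}] r7c1 has the single candidate 1, so r7c1=1.
Step 27. [r4c7∈{3}] r4c7 has the single candidate 3, so r4c7=3.
Step 28. [r1c7∈{8}] r1c7 is down to just 8 ⇒ r1c7=8.
Step 29. [r1c5∈{6}] r1c5 has the single candidate 6 ⇒ r1c5=6.
Step 30. [r9c1∈{7}] only 7 remains possible at r9c1, so r9c1=7.
Step 31. [r6c6∈{4}] only 4 remains possible at r6c6, so r6c6=4.
Step 32. [r4c4∈{2}] r4c4 has the single candidate 2. So r4c4=2.
Step 33. [r5c2∈{3}] r5c2's peers cover all but 3 ⇒ r5c2=3.
Step 34. [r3c1∈{6}] r3c1 is down to just 6 ⇒ r3c1=6.
Step 35. [r4c9∈{7}] nothing but 7 survives at r4c9, so r4c9=7.
Step 36. [r7c2∈{9}] nothing but 9 survives at r7c2. So r7c2=9.
Step 37. [r7c7∈{5}] r7c7 has the single candidate 5, so r7c7=5.
Step 38. [r1c9∈{3}] r1c9 is down to just 3 ⇒ r1c9=3.
Step 39. [r6c7∈{9}] only 9 remains possible at r6c7 ⇒ r6c7=9.
Step 40. [r2c5∈{5}] r2c5's peers cover all but 5, so r2c5=5.
Step 41. [r7c6∈{6}] r7c6 is down to just 6, so r7c6=6.
Step 42. [r9c9∈{8}] r9c9's peers cover all but 8, so r9c9=8.
Step 43. [r1c1∈{4}] nothing but 4 survives at r1c1, so r1c1=4.
Step 44. [r4c5∈{8}] r4c5's peers cover all but 8, so r4c5=8.
Step 45. [r2c7∈{2}] r2c7's peers cover all but 2 ⇒ r2c7=2.
Step 46. [r7c9∈{4}] r7c9 has the single candidate 4, so r7c9=4.
Step 47. [r1c2∈{1}] r1c2 has the single candidate 1, so r1c2=1.
Step 48. [r8c8∈{3}] r8c8 has the single candidate 3 ⇒ r8c8=3.
Step 49. [r2c2∈{8}] r2c2's peers cover all but 8, so r2c2=8.

Answer: 4 1 2 9 6 7 8 5 3 / 3 8 9 4 5 1 2 7 6 / 6 7 5 8 2 3 1 4 9 / 5 6 4 2 8 9 3 1 7 / 9 3 7 6 1 5 4 8 2 / 8 2 1 3 7 4 9 6 5 / 1 9 8 7 3 6 5 2 4 / 2 4 6 5 9 8 7 3 1 / 7 5 3 1 4 2 6 9 8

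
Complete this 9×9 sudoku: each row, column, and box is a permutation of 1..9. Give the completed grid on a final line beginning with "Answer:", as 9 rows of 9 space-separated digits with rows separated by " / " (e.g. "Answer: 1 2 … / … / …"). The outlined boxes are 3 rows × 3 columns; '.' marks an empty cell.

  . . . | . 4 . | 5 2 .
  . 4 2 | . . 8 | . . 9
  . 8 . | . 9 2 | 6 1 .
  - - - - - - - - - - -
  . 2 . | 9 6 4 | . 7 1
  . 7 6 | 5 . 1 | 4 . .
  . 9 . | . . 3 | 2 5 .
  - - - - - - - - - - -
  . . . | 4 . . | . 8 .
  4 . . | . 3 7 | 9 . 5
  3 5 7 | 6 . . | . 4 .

Step 1. [r2c1∈{1,5,6,7}] r2c1 is the only open cell in row 2 admitting 6. So r2c1=6.
Step 2. [r5c1∈{8}] r5c1's peers cover all but 8, so r5c1=8.
Step 3. [r5c9∈{3}] r5c9's peers cover all but 3, so r5c9=3.
Step 4. [r9c5∈{1,2,8}] row 9 places 8 nowhere but r9c5 ⇒ r9c5=8.
Step 5. [r1c2∈{1,3}] col 2 places 3 nowhere but r1c2. So r1c2=3.
Step 6. [r7c1∈{1,2,9}] r7c1 is the only open cell in col 1 admitting 2 ⇒ r7c1=2.
Step 7. [r7c7∈{1,3,7}] across row 7, 3 lands solely at r7c7 ⇒ r7c7=3.
Step 8. [r2c7∈{7}] nothing but 7 survives at r2c7 ⇒ r2c7=7.
Step 9. [r7c3∈{1,9}] in box 7, 9 fits only at r7c3. So r7c3=9.
Step 10. [r1c3∈{1}] nothing but 1 survives at r1c3 ⇒ r1c3=1.
Step 11. [r1c4∈{7}] nothing but 7 survives at r1c4. So r1c4=7.
Step 12. [r2c5∈{1,5}] across row 2, 5 lands solely at r2c5, so r2c5=5.
Step 13. [r2c4∈{1,3}] across row 2, 1 lands solely at r2c4 ⇒ r2c4=1.
Step 14. [r4c1∈{5}] r4c1 has the single candidate 5. So r4c1=5.
Step 15. [r6c9∈{6,8}] 6 has one home in row 6: r6c9, so r6c9=6.
Step 16. [r7c2∈{1,6}] row 7 places 6 nowhere but r7c2 ⇒ r7c2=6.
Step 17. [r8c4∈{2}] nothing but 2 survives at r8c4 ⇒ r8c4=2.
Step 18. [r9c7∈{1}] r9c7's peers cover all but 1 ⇒ r9c7=1.
Step 19. [r2c8∈{3}] r2c8 has the single candidate 3 ⇒ r2c8=3.
Step 20. [r9c9∈{2}] r9c9 is down to just 2. So r9c9=2.
Step 21. [r3c4∈{3}] r3c4's peers cover all but 3. So r3c4=3.
Step 22. [r8c3∈{8}] r8c3 is down to just 8, so r8c3=8.
Step 23. [r9c6∈{9}] nothing but 9 survives at r9c6. So r9c6=9.
Step 24. [r1c6∈{6}] r1c6 is down to just 6, so r1c6=6.
Step 25. [r5c8∈{9}] r5c8 is down to just 9. So r5c8=9.
Step 26. [r3c1∈{7}] nothing but 7 survives at r3c1 ⇒ r3c1=7.
Step 27. [r1c1∈{9}] nothing but 9 survives at r1c1, so r1c1=9.
Step 28. [r3c3∈{5}] r3c3's peers cover all but 5. So r3c3=5.
Step 29. [r4c7∈{8}] only 8 remains possible at r4c7, so r4c7=8.
Step 30. [r3c9∈{4}] r3c9 has the single candidate 4 ⇒ r3c9=4.
Step 31. [r8c2∈{1}] r8c2 has the single candidate 1 ⇒ r8c2=1.
Step 32. [r7c5∈{1}] only 1 remains possible at r7c5. So r7c5=1.
Step 33. [r6c3∈{4}] r6c3 is down to just 4, so r6c3=4.
Step 34. [r4c3∈{3}] nothing but 3 survives at r4c3 ⇒ r4c3=3.
Step 35. [r6c1∈{1}] r6c1's peers cover all but 1, so r6c1=1.
Step 36. [r6c4∈{8}] r6c4 has the single candidate 8, so r6c4=8.
Step 37. [r5c5∈{2}] r5c5 has the single candidate 2. So r5c5=2.
Step 38. [r7c9∈{7}] r7c9 is down to just 7 ⇒ r7c9=7.
Step 39. [r1c9∈{8}] r1c9's peers cover all but 8, so r1c9=8.
Step 40. [r6c5∈{7}] r6c5 has the single candidate 7. So r6c5=7.
Step 41. [r7c6∈{5}] r7c6 has the single candidate 5. So r7c6=5.
Step 42. [r8c8∈{6}] r8c8 is down to just 6, so r8c8=6.

Answer: 9 3 1 7 4 6 5 2 8 / 6 4 2 1 5 8 7 3 9 / 7 8 5 3 9 2 6 1 4 / 5 2 3 9 6 4 8 7 1 / 8 7 6 5 2 1 4 9 3 / 1 9 4 8 7 3 2 5 6 / 2 6 9 4 1 5 3 8 7 / 4 1 8 2 3 7 9 6 5 / 3 5 7 6 8 9 1 4 2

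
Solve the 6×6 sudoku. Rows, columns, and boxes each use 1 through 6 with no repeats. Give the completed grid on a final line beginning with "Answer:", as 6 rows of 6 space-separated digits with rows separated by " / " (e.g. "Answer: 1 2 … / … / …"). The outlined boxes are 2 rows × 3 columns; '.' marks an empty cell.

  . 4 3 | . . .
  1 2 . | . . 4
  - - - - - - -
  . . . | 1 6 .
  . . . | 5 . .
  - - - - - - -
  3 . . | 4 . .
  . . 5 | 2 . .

Step 1. [r2c5∈{3,5}] r2c5 is the only open cell in row 2 admitting 5, so r2c5=5.
Step 2. [r5c5∈{1}] nothing but 1 survives at r5c5. So r5c5=1.
Step 3. [r5c2∈{6}] only 6 remains possible at r5c2, so r5c2=6.
Step 4. [r4c5∈{2,3,4}] in col 5, 4 fits only at r4c5. So r4c5=4.
Step 5. [r4c3∈{1,2,6}] r4c3 is the only open cell in col 3 admitting 1 ⇒ r4c3=1.
Step 6. [r1c4∈{6}] nothing but 6 survives at r1c4 ⇒ r1c4=6.
Step 7. [r3c3∈{2,4}] 4 has one home in col 3: r3c3. So r3c3=4.
Step 8. [r3c2∈{3,5}] across col 2, 5 lands solely at r3c2 ⇒ r3c2=5.
Step 9. [r3c6∈{2,3}] row 3 places 3 nowhere but r3c6, so r3c6=3.
Step 10. [r4c6∈{2}] r4c6 has the single candidate 2. So r4c6=2.
Step 11. [r6c5∈{3}] r6c5's peers cover all but 3 ⇒ r6c5=3.
Step 12. [r6c1∈{4}] r6c1 is down to just 4 ⇒ r6c1=4.
Step 13. [r4c2∈{3}] r4c2 is down to just 3. So r4c2=3.
Step 14. [r5c6∈{5}] nothing but 5 survives at r5c6 ⇒ r5c6=5.
Step 15. [r4c1∈{6}] r4c1's peers cover all but 6 ⇒ r4c1=6.
Step 16. [r2c4∈{3}] r2c4's peers cover all but 3 ⇒ r2c4=3.
Step 17. [r6c2∈{1}] r6c2's peers cover all but 1 ⇒ r6c2=1.
Step 18. [r2c3∈{6}] r2c3 is down to just 6 ⇒ r2c3=6.
Step 19. [r1c5∈{2}] r1c5's peers cover all but 2, so r1c5=2.
Step 20. [r3c1∈{2}] only 2 remains possible at r3c1, so r3c1=2.
Step 21. [r1c6∈{1}] r1c6 is down to just 1. So r1c6=1.
Step 22. [r6c6∈{6}] r6c6 is down to just 6, so r6c6=6.
Step 23. [r5c3∈{2}] r5c3's peers cover all but 2 ⇒ r5c3=2.
Step 24. [r1c1∈{5}] nothing but 5 survives at r1c1 ⇒ r1c1=5.

Answer: 5 4 3 6 2 1 / 1 2 6 3 5 4 / 2 5 4 1 6 3 / 6 3 1 5 4 2 / 3 6 2 4 1 5 / 4 1 5 2 3 6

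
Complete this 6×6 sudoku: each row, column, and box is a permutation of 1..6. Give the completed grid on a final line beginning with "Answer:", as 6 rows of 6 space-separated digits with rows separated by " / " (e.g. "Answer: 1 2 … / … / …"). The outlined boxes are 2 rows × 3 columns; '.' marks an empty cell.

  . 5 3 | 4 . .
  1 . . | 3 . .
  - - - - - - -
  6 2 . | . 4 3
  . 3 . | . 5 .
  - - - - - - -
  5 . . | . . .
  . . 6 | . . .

Step 1. [r3c4∈{1}] nothing but 1 survives at r3c4, so r3c4=1.
Step 2. [r5c5∈{1,2,3,6}] in row 5, 3 fits only at r5c5 ⇒ r5c5=3.
Step 3. [r1c1∈{2}] r1c1 has the single candidate 2 ⇒ r1c1=2.
Step 4. [r5c3∈{1,2,4}] col 3 places 2 nowhere but r5c3. So r5c3=2.
Step 5. [r2c2∈{4,6}] across col 2, 6 lands solely at r2c2. So r2c2=6.
Step 6. [r6c4∈{2,5}] col 4 places 5 nowhere but r6c4, so r6c4=5.
Step 7. [r4c4∈{2,6}] in col 4, 2 fits only at r4c4 ⇒ r4c4=2.
Step 8. [r4c1∈{4}] only 4 remains possible at r4c1. So r4c1=4.
Step 9. [r1c5∈{1,6}] across col 5, 6 lands solely at r1c5 ⇒ r1c5=6.
Step 10. [r6c5∈{1,2}] 1 has one home in col 5: r6c5. So r6c5=1.
Step 11. [r6c6∈{2,4}] 2 has one home in row 6: r6c6. So r6c6=2.
Step 12. [r5c6∈{4,6}] r5c6 is the only open cell in col 6 admitting 4, so r5c6=4.
Step 13. [r2c6∈{5}] nothing but 5 survives at r2c6. So r2c6=5.
Step 14. [r3c3∈{5}] r3c3 has the single candidate 5, so r3c3=5.
Step 15. [r2c5∈{2}] r2c5 is down to just 2, so r2c5=2.
Step 16. [r6c1∈{3}] nothing but 3 survives at r6c1, so r6c1=3.
Step 17. [r5c4∈{6}] r5c4 has the single candidate 6 ⇒ r5c4=6.
Step 18. [r4c6∈{6}] r4c6's peers cover all but 6 ⇒ r4c6=6.
Step 19. [r1c6∈{1}] nothing but 1 survives at r1c6. So r1c6=1.
Step 20. [r4c3∈{1}] r4c3's peers cover all but 1 ⇒ r4c3=1.
Step 21. [r5c2∈{1}] r5c2 has the single candidate 1. So r5c2=1.
Step 22. [r2c3∈{4}] r2c3 has the single candidate 4, so r2c3=4.
Step 23. [r6c2∈{4}] r6c2's peers cover all but 4 ⇒ r6c2=4.

Answer: 2 5 3 4 6 1 / 1 6 4 3 2 5 / 6 2 5 1 4 3 / 4 3 1 2 5 6 / 5 1 2 6 3 4 / 3 4 6 5 1 2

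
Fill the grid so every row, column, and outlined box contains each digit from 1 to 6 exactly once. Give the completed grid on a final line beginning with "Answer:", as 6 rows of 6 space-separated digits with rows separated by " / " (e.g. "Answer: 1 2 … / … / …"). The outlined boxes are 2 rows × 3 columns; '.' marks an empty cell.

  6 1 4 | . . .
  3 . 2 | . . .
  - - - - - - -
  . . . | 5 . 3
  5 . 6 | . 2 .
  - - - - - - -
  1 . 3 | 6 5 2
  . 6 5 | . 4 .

Step 1. [r2c6∈{1,4,5,6}] col 6 places 6 nowhere but r2c6. So r2c6=6.
Step 2. [r4c6∈{1,4}] in col 6, 4 fits only at r4c6 ⇒ r4c6=4.
Step 3. [r4c4∈{1}] only 1 remains possible at r4c4, so r4c4=1.
Step 4. [r3c2∈{2,4}] 2 has one home in col 2: r3c2. So r3c2=2.
Step 5. [r6c4∈{3}] nothing but 3 survives at r6c4. So r6c4=3.
Step 6. [r6c6∈{1}] r6c6 is down to just 1. So r6c6=1.
Step 7. [r1c5∈{3}] r1c5's peers cover all but 3 ⇒ r1c5=3.
Step 8. [r6c1∈{2}] only 2 remains possible at r6c1, so r6c1=2.
Step 9. [r1c4∈{2}] r1c4's peers cover all but 2 ⇒ r1c4=2.
Step 10. [r2c4∈{4}] r2c4 is down to just 4, so r2c4=4.
Step 11. [r2c5∈{1}] r2c5 has the single candidate 1, so r2c5=1.
Step 12. [r3c5∈{6}] r3c5's peers cover all but 6. So r3c5=6.
Step 13. [r4c2∈{3}] nothing but 3 survives at r4c2 ⇒ r4c2=3.
Step 14. [r2c2∈{5}] r2c2 has the single candidate 5. So r2c2=5.
Step 15. [r5c2∈{4}] r5c2's peers cover all but 4 ⇒ r5c2=4.
Step 16. [r1c6∈{5}] r1c6's peers cover all but 5 ⇒ r1c6=5.
Step 17. [r3c3∈{1}] r3c3 has the single candidate 1 ⇒ r3c3=1.
Step 18. [r3c1∈{4}] r3c1 is down to just 4. So r3c1=4.

Answer: 6 1 4 2 3 5 / 3 5 2 4 1 6 / 4 2 1 5 6 3 / 5 3 6 1 2 4 / 1 4 3 6 5 2 / 2 6 5 3 4 1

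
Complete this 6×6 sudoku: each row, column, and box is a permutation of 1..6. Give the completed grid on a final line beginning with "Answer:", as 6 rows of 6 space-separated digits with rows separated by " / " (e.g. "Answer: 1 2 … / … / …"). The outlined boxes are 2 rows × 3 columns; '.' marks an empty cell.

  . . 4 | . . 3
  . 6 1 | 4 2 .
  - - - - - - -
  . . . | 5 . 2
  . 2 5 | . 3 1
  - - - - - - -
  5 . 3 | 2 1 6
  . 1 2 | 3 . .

Step 1. [r3c5∈{4,6}] across box 4, 4 lands solely at r3c5, so r3c5=4.
Step 2. [r6c1∈{4,6}] 6 has one home in row 6: r6c1. So r6c1=6.
Step 3. [r2c6∈{5}] r2c6 is down to just 5. So r2c6=5.
Step 4. [r3c1∈{1,3}] row 3 places 1 nowhere but r3c1 ⇒ r3c1=1.
Step 5. [r1c5∈{6}] nothing but 6 survives at r1c5, so r1c5=6.
Step 6. [r4c4∈{6}] only 6 remains possible at r4c4, so r4c4=6.
Step 7. [r4c1∈{4}] only 4 remains possible at r4c1 ⇒ r4c1=4.
Step 8. [r2c1∈{3}] r2c1 is down to just 3 ⇒ r2c1=3.
Step 9. [r1c4∈{1}] only 1 remains possible at r1c4. So r1c4=1.
Step 10. [r6c5∈{5}] nothing but 5 survives at r6c5. So r6c5=5.
Step 11. [r6c6∈{4}] r6c6 has the single candidate 4. So r6c6=4.
Step 12. [r5c2∈{4}] only 4 remains possible at r5c2 ⇒ r5c2=4.
Step 13. [r3c3∈{6}] r3c3 has the single candidate 6 ⇒ r3c3=6.
Step 14. [r3c2∈{3}] nothing but 3 survives at r3c2. So r3c2=3.
Step 15. [r1c2∈{5}] only 5 remains possible at r1c2. So r1c2=5.
Step 16. [r1c1∈{2}] r1c1 has the single candidate 2 ⇒ r1c1=2.

Answer: 2 5 4 1 6 3 / 3 6 1 4 2 5 / 1 3 6 5 4 2 / 4 2 5 6 3 1 / 5 4 3 2 1 6 / 6 1 2 3 5 4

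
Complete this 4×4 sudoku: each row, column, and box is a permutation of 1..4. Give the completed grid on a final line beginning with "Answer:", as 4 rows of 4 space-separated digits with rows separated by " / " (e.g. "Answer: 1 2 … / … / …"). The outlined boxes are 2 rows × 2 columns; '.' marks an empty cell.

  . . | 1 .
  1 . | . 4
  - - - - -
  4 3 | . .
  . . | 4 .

Step 1. [r2c2∈{2}] only 2 remains possible at r2c2, so r2c2=2.
Step 2. [r1c4∈{2,3}] in row 1, 2 fits only at r1c4, so r1c4=2.
Step 3. [r4c2∈{1}] r4c2's peers cover all but 1. So r4c2=1.
Step 4. [r4c4∈{3}] only 3 remains possible at r4c4, so r4c4=3.
Step 5. [r3c3∈{2}] nothing but 2 survives at r3c3. So r3c3=2.
Step 6. [r1c2∈{4}] r1c2 has the single candidate 4 ⇒ r1c2=4.
Step 7. [r4c1∈{2}] only 2 remains possible at r4c1. So r4c1=2.
Step 8. [r1c1∈{3}] only 3 remains possible at r1c1, so r1c1=3.
Step 9. [r2c3∈{3}] r2c3 is down to just 3. So r2c3=3.
Step 10. [r3c4∈{1}] r3c4 has the single candidate 1, so r3c4=1.

Answer: 3 4 1 2 / 1 2 3 4 / 4 3 2 1 / 2 1 4 3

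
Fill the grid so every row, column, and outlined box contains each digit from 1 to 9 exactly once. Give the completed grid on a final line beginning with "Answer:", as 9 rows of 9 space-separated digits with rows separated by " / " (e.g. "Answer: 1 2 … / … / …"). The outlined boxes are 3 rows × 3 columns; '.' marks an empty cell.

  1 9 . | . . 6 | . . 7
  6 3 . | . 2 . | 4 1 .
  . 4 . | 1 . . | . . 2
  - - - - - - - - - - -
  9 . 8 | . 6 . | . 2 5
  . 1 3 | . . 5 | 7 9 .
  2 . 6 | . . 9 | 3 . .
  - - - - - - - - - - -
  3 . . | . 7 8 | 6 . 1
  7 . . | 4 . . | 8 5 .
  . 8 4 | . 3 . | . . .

Step 1. [r4c6∈{1,3,4,7}] r4c6 is the only open cell in row 4 admitting 4. So r4c6=4.
Step 2. [r5c5∈{8}] r5c5's peers cover all but 8. So r5c5=8.
Step 3. [r9c9∈{9}] only 9 remains possible at r9c9 ⇒ r9c9=9.
Step 4. [r2c4∈{5,7,8,9}] across row 2, 9 lands solely at r2c4, so r2c4=9.
Step 5. [r2c3∈{5,7}] row 2 places 5 nowhere but r2c3. So r2c3=5.
Step 6. [r8c3∈{1,2,9}] across col 3, 1 lands solely at r8c3, so r8c3=1.
Step 7. [r8c6∈{2}] r8c6 is down to just 2 ⇒ r8c6=2.
Step 8. [r3c6∈{3,7}] in col 6, 3 fits only at r3c6, so r3c6=3.
Step 9. [r3c5∈{5}] r3c5 is down to just 5 ⇒ r3c5=5.
Step 10. [r2c9∈{8}] nothing but 8 survives at r2c9, so r2c9=8.
Step 11. [r4c2∈{7}] r4c2 is down to just 7 ⇒ r4c2=7.
Step 12. [r9c1∈{5}] only 5 remains possible at r9c1. So r9c1=5.
Step 13. [r6c9∈{4}] r6c9 is down to just 4, so r6c9=4.
Step 14. [r1c3∈{2}] nothing but 2 survives at r1c3 ⇒ r1c3=2.
Step 15. [r2c6∈{7}] r2c6 has the single candidate 7. So r2c6=7.
Step 16. [r1c5∈{4}] nothing but 4 survives at r1c5 ⇒ r1c5=4.
Step 17. [r6c8∈{8}] r6c8's peers cover all but 8 ⇒ r6c8=8.
Step 18. [r6c4∈{7}] r6c4's peers cover all but 7. So r6c4=7.
Step 19. [r7c8∈{4}] nothing but 4 survives at r7c8 ⇒ r7c8=4.
Step 20. [r8c2∈{6}] r8c2 has the single candidate 6. So r8c2=6.
Step 21. [r6c5∈{1}] nothing but 1 survives at r6c5 ⇒ r6c5=1.
Step 22. [r1c4∈{8}] r1c4's peers cover all but 8. So r1c4=8.
Step 23. [r3c1∈{8}] r3c1 is down to just 8. So r3c1=8.
Step 24. [r5c1∈{4}] r5c1 is down to just 4 ⇒ r5c1=4.
Step 25. [r9c4∈{6}] r9c4's peers cover all but 6 ⇒ r9c4=6.
Step 26. [r7c4∈{5}] r7c4's peers cover all but 5. So r7c4=5.
Step 27. [r4c4∈{3}] nothing but 3 survives at r4c4, so r4c4=3.
Step 28. [r5c9∈{6}] r5c9's peers cover all but 6, so r5c9=6.
Step 29. [r1c8∈{3}] r1c8 is down to just 3 ⇒ r1c8=3.
Step 30. [r6c2∈{5}] r6c2 is down to just 5 ⇒ r6c2=5.
Step 31. [r7c2∈{2}] only 2 remains possible at r7c2, so r7c2=2.
Step 32. [r9c7∈{2}] only 2 remains possible at r9c7, so r9c7=2.
Step 33. [r5c4∈{2}] nothing but 2 survives at r5c4 ⇒ r5c4=2.
Step 34. [r4c7∈{1}] r4c7 has the single candidate 1, so r4c7=1.
Step 35. [r1c7∈{5}] nothing but 5 survives at r1c7 ⇒ r1c7=5.
Step 36. [r9c8∈{7}] r9c8 has the single candidate 7 ⇒ r9c8=7.
Step 37. [r8c9∈{3}] r8c9's peers cover all but 3, so r8c9=3.
Step 38. [r3c3∈{7}] r3c3 is down to just 7. So r3c3=7.
Step 39. [r7c3∈{9}] r7c3's peers cover all but 9. So r7c3=9.
Step 40. [r9c6∈{1}] r9c6's peers cover all but 1 ⇒ r9c6=1.
Step 41. [r8c5∈{9}] r8c5 has the single candidate 9 ⇒ r8c5=9.
Step 42. [r3c7∈{9}] only 9 remains possible at r3c7 ⇒ r3c7=9.
Step 43. [r3c8∈{6}] r3c8's peers cover all but 6. So r3c8=6.

Answer: 1 9 2 8 4 6 5 3 7 / 6 3 5 9 2 7 4 1 8 / 8 4 7 1 5 3 9 6 2 / 9 7 8 3 6 4 1 2 5 / 4 1 3 2 8 5 7 9 6 / 2 5 6 7 1 9 3 8 4 / 3 2 9 5 7 8 6 4 1 / 7 6 1 4 9 2 8 5 3 / 5 8 4 6 3 1 2 7 9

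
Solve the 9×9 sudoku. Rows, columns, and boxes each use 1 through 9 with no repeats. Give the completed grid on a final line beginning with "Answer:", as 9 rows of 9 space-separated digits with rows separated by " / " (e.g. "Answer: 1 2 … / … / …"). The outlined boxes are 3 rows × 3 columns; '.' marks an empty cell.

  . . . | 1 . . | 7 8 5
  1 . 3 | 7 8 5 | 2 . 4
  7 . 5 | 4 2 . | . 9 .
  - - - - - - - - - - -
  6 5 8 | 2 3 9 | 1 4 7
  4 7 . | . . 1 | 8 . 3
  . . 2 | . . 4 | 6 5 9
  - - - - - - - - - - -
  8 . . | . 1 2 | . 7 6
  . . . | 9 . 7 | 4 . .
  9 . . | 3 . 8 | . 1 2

Step 1. [r7c3∈{4}] nothing but 4 survives at r7c3. So r7c3=4.
Step 2. [r9c2∈{6}] nothing but 6 survives at r9c2, so r9c2=6.
Step 3. [r7c4∈{5}] nothing but 5 survives at r7c4, so r7c4=5.
Step 4. [r7c2∈{3}] r7c2's peers cover all but 3. So r7c2=3.
Step 5. [r3c6∈{3,6}] 6 has one home in row 3: r3c6. So r3c6=6.
Step 6. [r1c1∈{2}] r1c1's peers cover all but 2 ⇒ r1c1=2.
Step 7. [r2c2∈{9}] nothing but 9 survives at r2c2. So r2c2=9.
Step 8. [r8c3∈{1}] only 1 remains possible at r8c3, so r8c3=1.
Step 9. [r8c5∈{6}] r8c5 has the single candidate 6 ⇒ r8c5=6.
Step 10. [r5c4∈{6}] r5c4's peers cover all but 6. So r5c4=6.
Step 11. [r8c9∈{8}] r8c9 has the single candidate 8 ⇒ r8c9=8.
Step 12. [r8c8∈{3}] r8c8 has the single candidate 3 ⇒ r8c8=3.
Step 13. [r6c4∈{8}] r6c4 has the single candidate 8. So r6c4=8.
Step 14. [r8c2∈{2}] only 2 remains possible at r8c2 ⇒ r8c2=2.
Step 15. [r6c1∈{3}] r6c1 is down to just 3 ⇒ r6c1=3.
Step 16. [r1c5∈{9}] nothing but 9 survives at r1c5 ⇒ r1c5=9.
Step 17. [r9c7∈{5}] only 5 remains possible at r9c7. So r9c7=5.
Step 18. [r3c2∈{8}] r3c2's peers cover all but 8. So r3c2=8.
Step 19. [r1c3∈{6}] r1c3's peers cover all but 6 ⇒ r1c3=6.
Step 20. [r5c3∈{9}] r5c3 has the single candidate 9, so r5c3=9.
Step 21. [r6c2∈{1}] nothing but 1 survives at r6c2 ⇒ r6c2=1.
Step 22. [r9c3∈{7}] r9c3 has the single candidate 7. So r9c3=7.
Step 23. [r1c2∈{4}] nothing but 4 survives at r1c2 ⇒ r1c2=4.
Step 24. [r2c8∈{6}] nothing but 6 survives at r2c8, so r2c8=6.
Step 25. [r7c7∈{9}] r7c7's peers cover all but 9. So r7c7=9.
Step 26. [r8c1∈{5}] r8c1's peers cover all but 5 ⇒ r8c1=5.
Step 27. [r5c8∈{2}] only 2 remains possible at r5c8, so r5c8=2.
Step 28. [r3c9∈{1}] nothing but 1 survives at r3c9, so r3c9=1.
Step 29. [r5c5∈{5}] nothing but 5 survives at r5c5. So r5c5=5.
Step 30. [r1c6∈{3}] r1c6's peers cover all but 3 ⇒ r1c6=3.
Step 31. [r9c5∈{4}] only 4 remains possible at r9c5, so r9c5=4.
Step 32. [r6c5∈{7}] only 7 remains possible at r6c5. So r6c5=7.
Step 33. [r3c7∈{3}] r3c7 is down to just 3 ⇒ r3c7=3.

Answer: 2 4 6 1 9 3 7 8 5 / 1 9 3 7 8 5 2 6 4 / 7 8 5 4 2 6 3 9 1 / 6 5 8 2 3 9 1 4 7 / 4 7 9 6 5 1 8 2 3 / 3 1 2 8 7 4 6 5 9 / 8 3 4 5 1 2 9 7 6 / 5 2 1 9 6 7 4 3 8 / 9 6 7 3 4 8 5 1 2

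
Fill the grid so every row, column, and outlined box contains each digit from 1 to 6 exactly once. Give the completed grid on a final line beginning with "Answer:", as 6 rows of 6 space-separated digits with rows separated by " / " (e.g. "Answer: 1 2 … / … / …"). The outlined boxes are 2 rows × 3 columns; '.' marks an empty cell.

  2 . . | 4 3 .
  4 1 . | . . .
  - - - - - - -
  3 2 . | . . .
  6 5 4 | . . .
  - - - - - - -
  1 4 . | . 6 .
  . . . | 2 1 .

Step 1. [r2c3∈{3,5,6}] across row 2, 3 lands solely at r2c3, so r2c3=3.
Step 2. [r1c6∈{1,5,6}] 1 has one home in row 1: r1c6. So r1c6=1.
Step 3. [r6c1∈{5}] r6c1's peers cover all but 5. So r6c1=5.
Step 4. [r6c3∈{6}] r6c3 is down to just 6. So r6c3=6.
Step 5. [r3c5∈{4,5}] 4 has one home in col 5: r3c5 ⇒ r3c5=4.
Step 6. [r2c5∈{2,5}] 5 has one home in col 5: r2c5, so r2c5=5.
Step 7. [r2c6∈{2,6}] 2 has one home in row 2: r2c6 ⇒ r2c6=2.
Step 8. [r4c6∈{3}] r4c6's peers cover all but 3. So r4c6=3.
Step 9. [r3c6∈{5,6}] col 6 places 6 nowhere but r3c6 ⇒ r3c6=6.
Step 10. [r3c4∈{1,5}] 5 has one home in row 3: r3c4, so r3c4=5.
Step 11. [r3c3∈{1}] only 1 remains possible at r3c3, so r3c3=1.
Step 12. [r1c2∈{6}] r1c2's peers cover all but 6. So r1c2=6.
Step 13. [r4c5∈{2}] nothing but 2 survives at r4c5, so r4c5=2.
Step 14. [r5c4∈{3}] r5c4 has the single candidate 3 ⇒ r5c4=3.
Step 15. [r5c6∈{5}] r5c6's peers cover all but 5 ⇒ r5c6=5.
Step 16. [r5c3∈{2}] only 2 remains possible at r5c3, so r5c3=2.
Step 17. [r6c2∈{3}] r6c2 has the single candidate 3. So r6c2=3.
Step 18. [r6c6∈{4}] r6c6's peers cover all but 4, so r6c6=4.
Step 19. [r2c4∈{6}] r2c4 has the single candidate 6 ⇒ r2c4=6.
Step 20. [r1c3∈{5}] only 5 remains possible at r1c3. So r1c3=5.
Step 21. [r4c4∈{1}] r4c4's peers cover all but 1. So r4c4=1.

Answer: 2 6 5 4 3 1 / 4 1 3 6 5 2 / 3 2 1 5 4 6 / 6 5 4 1 2 3 / 1 4 2 3 6 5 / 5 3 6 2 1 4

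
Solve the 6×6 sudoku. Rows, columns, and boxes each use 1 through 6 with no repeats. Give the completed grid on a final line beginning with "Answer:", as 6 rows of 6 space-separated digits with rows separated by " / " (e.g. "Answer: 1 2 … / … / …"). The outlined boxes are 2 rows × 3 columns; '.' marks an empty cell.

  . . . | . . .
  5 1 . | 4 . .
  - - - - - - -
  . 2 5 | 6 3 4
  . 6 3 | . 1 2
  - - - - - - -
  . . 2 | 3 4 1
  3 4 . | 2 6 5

Step 1. [r2c3∈{6}] r2c3 has the single candidate 6 ⇒ r2c3=6.
Step 2. [r1c1∈{2,4}] 2 has one home in col 1: r1c1, so r1c1=2.
Step 3. [r1c5∈{5}] r1c5 is down to just 5 ⇒ r1c5=5.
Step 4. [r1c6∈{3,6}] row 1 places 6 nowhere but r1c6 ⇒ r1c6=6.
Step 5. [r4c4∈{5}] r4c4 has the single candidate 5, so r4c4=5.
Step 6. [r4c1∈{4}] r4c1 has the single candidate 4 ⇒ r4c1=4.
Step 7. [r1c2∈{3}] r1c2 is down to just 3, so r1c2=3.
Step 8. [r2c6∈{3}] r2c6's peers cover all but 3, so r2c6=3.
Step 9. [r6c3∈{1}] nothing but 1 survives at r6c3, so r6c3=1.
Step 10. [r2c5∈{2}] r2c5 has the single candidate 2 ⇒ r2c5=2.
Step 11. [r5c1∈{6}] r5c1 has the single candidate 6, so r5c1=6.
Step 12. [r5c2∈{5}] r5c2 has the single candidate 5. So r5c2=5.
Step 13. [r1c4∈{1}] r1c4's peers cover all but 1. So r1c4=1.
Step 14. [r1c3∈{4}] r1c3 has the single candidate 4 ⇒ r1c3=4.
Step 15. [r3c1∈{1}] r3c1 has the single candidate 1. So r3c1=1.

Answer: 2 3 4 1 5 6 / 5 1 6 4 2 3 / 1 2 5 6 3 4 / 4 6 3 5 1 2 / 6 5 2 3 4 1 / 3 4 1 2 6 5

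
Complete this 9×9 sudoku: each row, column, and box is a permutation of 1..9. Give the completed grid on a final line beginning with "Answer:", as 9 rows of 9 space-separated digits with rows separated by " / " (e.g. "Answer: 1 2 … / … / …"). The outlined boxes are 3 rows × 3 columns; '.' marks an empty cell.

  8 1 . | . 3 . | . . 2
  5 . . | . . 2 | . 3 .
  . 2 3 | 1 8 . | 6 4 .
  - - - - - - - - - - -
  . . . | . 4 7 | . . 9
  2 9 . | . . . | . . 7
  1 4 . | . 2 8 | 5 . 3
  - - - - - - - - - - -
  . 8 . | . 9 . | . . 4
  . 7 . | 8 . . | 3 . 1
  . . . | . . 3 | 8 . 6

Step 1. [r9c2∈{5}] only 5 remains possible at r9c2 ⇒ r9c2=5.
Step 2. [r2c2∈{6}] r2c2 has the single candidate 6 ⇒ r2c2=6.
Step 3. [r2c5∈{7}] r2c5 is down to just 7, so r2c5=7.
Step 4. [r6c8∈{6}] r6c8 has the single candidate 6, so r6c8=6.
Step 5. [r2c7∈{1,9}] 1 has one home in row 2: r2c7, so r2c7=1.
Step 6. [r1c7∈{7,9}] r1c7 is the only open cell in col 7 admitting 9 ⇒ r1c7=9.
Step 7. [r1c8∈{5,7}] 7 has one home in box 3: r1c8. So r1c8=7.
Step 8. [r1c3∈{4}] r1c3 has the single candidate 4 ⇒ r1c3=4.
Step 9. [r2c3∈{9}] r2c3 has the single candidate 9, so r2c3=9.
Step 10. [r8c6∈{4,5,6}] in col 6, 4 fits only at r8c6 ⇒ r8c6=4.
Step 11. [r5c4∈{3,5,6}] in row 5, 3 fits only at r5c4 ⇒ r5c4=3.
Step 12. [r9c5∈{1}] only 1 remains possible at r9c5. So r9c5=1.
Step 13. [r9c3∈{2}] nothing but 2 survives at r9c3. So r9c3=2.
Step 14. [r8c3∈{6}] r8c3's peers cover all but 6 ⇒ r8c3=6.
Step 15. [r8c8∈{2,5,9}] row 8 places 2 nowhere but r8c8. So r8c8=2.
Step 16. [r7c4∈{2,5,6,7}] row 7 places 2 nowhere but r7c4 ⇒ r7c4=2.
Step 17. [r7c6∈{5,6}] row 7 places 6 nowhere but r7c6 ⇒ r7c6=6.
Step 18. [r1c6∈{5}] r1c6 is down to just 5, so r1c6=5.
Step 19. [r4c4∈{5,6}] 5 has one home in col 4: r4c4. So r4c4=5.
Step 20. [r4c3∈{8}] r4c3's peers cover all but 8. So r4c3=8.
Step 21. [r4c2∈{3}] nothing but 3 survives at r4c2. So r4c2=3.
Step 22. [r9c8∈{9}] r9c8's peers cover all but 9. So r9c8=9.
Step 23. [r5c8∈{1,8}] across row 5, 8 lands solely at r5c8 ⇒ r5c8=8.
Step 24. [r6c3∈{7}] only 7 remains possible at r6c3, so r6c3=7.
Step 25. [r8c5∈{5}] r8c5's peers cover all but 5, so r8c5=5.
Step 26. [r3c1∈{7}] only 7 remains possible at r3c1 ⇒ r3c1=7.
Step 27. [r5c3∈{5}] nothing but 5 survives at r5c3. So r5c3=5.
Step 28. [r5c5∈{6}] nothing but 6 survives at r5c5 ⇒ r5c5=6.
Step 29. [r5c6∈{1}] nothing but 1 survives at r5c6. So r5c6=1.
Step 30. [r9c1∈{4}] only 4 remains possible at r9c1 ⇒ r9c1=4.
Step 31. [r4c7∈{2}] nothing but 2 survives at r4c7. So r4c7=2.
Step 32. [r7c7∈{7}] nothing but 7 survives at r7c7. So r7c7=7.
Step 33. [r4c1∈{6}] nothing but 6 survives at r4c1 ⇒ r4c1=6.
Step 34. [r7c1∈{3}] only 3 remains possible at r7c1. So r7c1=3.
Step 35. [r3c6∈{9}] r3c6 has the single candidate 9, so r3c6=9.
Step 36. [r9c4∈{7}] r9c4's peers cover all but 7 ⇒ r9c4=7.
Step 37. [r5c7∈{4}] nothing but 4 survives at r5c7, so r5c7=4.
Step 38. [r4c8∈{1}] r4c8's peers cover all but 1. So r4c8=1.
Step 39. [r2c9∈{8}] r2c9 is down to just 8. So r2c9=8.
Step 40. [r2c4∈{4}] r2c4 has the single candidate 4. So r2c4=4.
Step 41. [r7c8∈{5}] r7c8 has the single candidate 5, so r7c8=5.
Step 42. [r8c1∈{9}] r8c1 has the single candidate 9. So r8c1=9.
Step 43. [r6c4∈{9}] nothing but 9 survives at r6c4 ⇒ r6c4=9.
Step 44. [r7c3∈{1}] r7c3 has the single candidate 1, so r7c3=1.
Step 45. [r3c9∈{5}] r3c9's peers cover all but 5, so r3c9=5.
Step 46. [r1c4∈{6}] r1c4 is down to just 6. So r1c4=6.

Answer: 8 1 4 6 3 5 9 7 2 / 5 6 9 4 7 2 1 3 8 / 7 2 3 1 8 9 6 4 5 / 6 3 8 5 4 7 2 1 9 / 2 9 5 3 6 1 4 8 7 / 1 4 7 9 2 8 5 6 3 / 3 8 1 2 9 6 7 5 4 / 9 7 6 8 5 4 3 2 1 / 4 5 2 7 1 3 8 9 6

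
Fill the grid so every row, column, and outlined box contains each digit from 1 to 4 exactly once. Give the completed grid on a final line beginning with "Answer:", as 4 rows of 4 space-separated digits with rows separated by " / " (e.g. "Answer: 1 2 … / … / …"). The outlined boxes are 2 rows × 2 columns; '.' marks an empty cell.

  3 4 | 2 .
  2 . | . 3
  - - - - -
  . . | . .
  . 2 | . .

Step 1. [r2c3∈{1,4}] across row 2, 4 lands solely at r2c3 ⇒ r2c3=4.
Step 2. [r1c4∈{1}] r1c4 is down to just 1. So r1c4=1.
Step 3. [r3c2∈{1,3}] col 2 places 3 nowhere but r3c2. So r3c2=3.
Step 4. [r3c3∈{1}] r3c3 has the single candidate 1, so r3c3=1.
Step 5. [r4c4∈{4}] nothing but 4 survives at r4c4 ⇒ r4c4=4.
Step 6. [r3c4∈{2}] only 2 remains possible at r3c4 ⇒ r3c4=2.
Step 7. [r2c2∈{1}] r2c2 has the single candidate 1 ⇒ r2c2=1.
Step 8. [r3c1∈{4}] r3c1 is down to just 4, so r3c1=4.
Step 9. [r4c3∈{3}] only 3 remains possible at r4c3 ⇒ r4c3=3.
Step 10. [r4c1∈{1}] only 1 remains possible at r4c1. So r4c1=1.

Answer: 3 4 2 1 / 2 1 4 3 / 4 3 1 2 / 1 2 3 4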